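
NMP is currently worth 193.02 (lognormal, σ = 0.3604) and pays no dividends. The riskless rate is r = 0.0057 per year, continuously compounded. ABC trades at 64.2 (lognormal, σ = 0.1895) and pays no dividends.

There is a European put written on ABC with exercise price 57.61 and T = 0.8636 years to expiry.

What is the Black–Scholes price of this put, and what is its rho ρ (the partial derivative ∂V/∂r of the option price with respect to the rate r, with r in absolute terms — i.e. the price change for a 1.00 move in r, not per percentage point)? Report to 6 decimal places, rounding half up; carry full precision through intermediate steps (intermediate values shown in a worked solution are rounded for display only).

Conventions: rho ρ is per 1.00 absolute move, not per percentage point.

σ√T = 0.1895·√0.8636 = 0.176103
d₁ = (ln(S/K) + (r+σ²/2)T) / (σ√T) = (ln(64.2/57.61) + (0.0057+0.1895²/2)·0.8636) / 0.176103 = (0.108307 + 0.020429) / 0.176103 = 0.731027
d₂ = d₁ − σ√T = 0.731027 − 0.176103 = 0.554924
e^{−rT} = 0.995090
N(−d₁) = 0.232381,  N(−d₂) = 0.289473
Put price V = K·e^{−rT}·N(−d₂) − S·N(−d₁) = 16.594667 − 14.918889 = 1.675778
ρ = −K·T·e^{−rT}·N(−d₂) = -14.331155

price = 1.675778
ρ = -14.331155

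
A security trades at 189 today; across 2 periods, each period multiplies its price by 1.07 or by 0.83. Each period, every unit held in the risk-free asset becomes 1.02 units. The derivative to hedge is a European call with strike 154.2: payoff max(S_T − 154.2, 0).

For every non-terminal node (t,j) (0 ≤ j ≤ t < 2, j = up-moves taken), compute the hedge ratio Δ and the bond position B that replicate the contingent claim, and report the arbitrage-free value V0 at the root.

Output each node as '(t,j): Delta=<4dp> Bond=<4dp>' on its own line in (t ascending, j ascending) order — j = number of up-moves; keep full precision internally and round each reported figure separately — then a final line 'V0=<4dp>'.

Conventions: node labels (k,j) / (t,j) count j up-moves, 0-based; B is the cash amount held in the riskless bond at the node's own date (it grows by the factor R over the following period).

No-arbitrage ⇒ martingale measure with p* = (R−d)/(u−d) = 0.7917.
Payoffs at expiry: V(2,0)=0.0000, V(2,1)=13.6509, V(2,2)=62.1861
Node (1,0) S=156.8700: V=(p*·13.6509+(1−p*)·0.0000)/1.02=10.5951; Δ=(13.6509−0.0000)/(167.8509−130.2021)=0.3626; B=V−Δ·S=-46.2837
Node (1,1) S=202.2300: V=(p*·62.1861+(1−p*)·13.6509)/1.02=51.0535; Δ=(62.1861−13.6509)/(216.3861−167.8509)=1.0000; B=V−Δ·S=-151.1765
Node (0,0) S=189.0000: V=(p*·51.0535+(1−p*)·10.5951)/1.02=41.7889; Δ=(51.0535−10.5951)/(202.2300−156.8700)=0.8919; B=V−Δ·S=-126.7880
Verification: the root portfolio costs Δ(0,0)·S0 + B(0,0) = 41.7889, matching V0.

(0,0): Delta=0.8919 Bond=-126.7880
(1,0): Delta=0.3626 Bond=-46.2837
(1,1): Delta=1.0000 Bond=-151.1765
V0=41.7889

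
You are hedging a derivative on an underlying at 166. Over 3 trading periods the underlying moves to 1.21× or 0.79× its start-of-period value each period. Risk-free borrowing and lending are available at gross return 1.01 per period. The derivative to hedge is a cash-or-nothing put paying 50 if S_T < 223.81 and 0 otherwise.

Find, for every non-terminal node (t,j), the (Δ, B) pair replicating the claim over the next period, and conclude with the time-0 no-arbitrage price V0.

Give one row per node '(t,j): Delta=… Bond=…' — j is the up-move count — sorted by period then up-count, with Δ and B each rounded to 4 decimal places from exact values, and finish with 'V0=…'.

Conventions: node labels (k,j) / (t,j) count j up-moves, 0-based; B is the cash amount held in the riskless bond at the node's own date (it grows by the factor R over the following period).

The replicating-portfolio and risk-neutral prices coincide; use p* = (1.01−0.79)/(1.21−0.79) = 0.5238 for the latter.
Payoffs at expiry: V(3,0)=50.0000, V(3,1)=50.0000, V(3,2)=50.0000, V(3,3)=0.0000
  t=2,j=0: stock 103.6006 → up 125.3567 (V=50.0000), down 81.8445 (V=50.0000). Price 49.5050; hedge Δ=0.0000, bond B=49.5050.
  t=2,j=1: stock 158.6794 → up 192.0021 (V=50.0000), down 125.3567 (V=50.0000). Price 49.5050; hedge Δ=0.0000, bond B=49.5050.
  t=2,j=2: stock 243.0406 → up 294.0791 (V=0.0000), down 192.0021 (V=50.0000). Price 23.5738; hedge Δ=-0.4898, bond B=142.6214.
  t=1,j=0: stock 131.1400 → up 158.6794 (V=49.5050), down 103.6006 (V=49.5050). Price 49.0148; hedge Δ=0.0000, bond B=49.0148.
  t=1,j=1: stock 200.8600 → up 243.0406 (V=23.5738), down 158.6794 (V=49.5050). Price 35.5663; hedge Δ=-0.3074, bond B=97.3072.
  t=0,j=0: stock 166.0000 → up 200.8600 (V=35.5663), down 131.1400 (V=49.0148). Price 41.5548; hedge Δ=-0.1929, bond B=73.5751.
As a check, the time-0 holding Δ(0,0)·S0 + B(0,0) comes to 41.5548 — exactly V0.

(0,0): Delta=-0.1929 Bond=73.5751
(1,0): Delta=0.0000 Bond=49.0148
(1,1): Delta=-0.3074 Bond=97.3072
(2,0): Delta=0.0000 Bond=49.5050
(2,1): Delta=0.0000 Bond=49.5050
(2,2): Delta=-0.4898 Bond=142.6214
V0=41.5548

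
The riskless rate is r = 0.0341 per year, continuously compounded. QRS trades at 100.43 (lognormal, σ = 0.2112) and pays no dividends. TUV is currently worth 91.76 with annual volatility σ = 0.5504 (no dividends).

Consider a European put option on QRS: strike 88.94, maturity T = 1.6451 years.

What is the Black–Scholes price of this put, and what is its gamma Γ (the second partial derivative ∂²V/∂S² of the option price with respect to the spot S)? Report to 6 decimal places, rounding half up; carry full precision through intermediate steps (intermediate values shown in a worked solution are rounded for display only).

price = 3.812511
Γ = 0.010724

σ√T = 0.2112·√1.6451 = 0.270888
d₁ = (ln(S/K) + (r+σ²/2)T) / (σ√T) = (ln(100.43/88.94) + (0.0341+0.2112²/2)·1.6451) / 0.270888 = (0.121499 + 0.092788) / 0.270888 = 0.791054
d₂ = d₁ − σ√T = 0.791054 − 0.270888 = 0.520165
e^{−rT} = 0.945447
N(−d₁) = 0.214456,  N(−d₂) = 0.301474
Put price V = K·e^{−rT}·N(−d₂) − S·N(−d₁) = 25.350361 − 21.537850 = 3.812511
φ(d₁) = (1/√(2π))·e^{−d₁²/2} = 0.291761
Γ = φ(d₁) / (S·σ·√T) = 0.010724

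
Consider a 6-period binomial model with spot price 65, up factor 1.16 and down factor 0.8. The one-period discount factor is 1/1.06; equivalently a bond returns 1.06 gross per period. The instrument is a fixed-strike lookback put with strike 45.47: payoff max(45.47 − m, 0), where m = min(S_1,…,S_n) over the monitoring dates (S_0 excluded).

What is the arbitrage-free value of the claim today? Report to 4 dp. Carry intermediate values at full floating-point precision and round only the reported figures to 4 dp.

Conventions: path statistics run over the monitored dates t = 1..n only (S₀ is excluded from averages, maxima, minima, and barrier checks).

price = 0.8102

No-arbitrage gives p* = (R−d)/(u−d) = 0.7222: enumerate every path, weight its payoff by its p*-probability, and discount by R^6.
Enumerate all 2^6 = 64 price paths (U = up ×1.16, D = down ×0.8); each path with k up-moves has probability p*^k·(1−p*)^(6−k).
DDDDDD: m=17.0394, payoff=28.4306, prob=0.000459
UDDDDD: m=24.7071, payoff=20.7629, prob=0.001194
DUDDDD: m=24.7071, payoff=20.7629, prob=0.001194
UUDDDD: m=35.8253, payoff=9.6447, prob=0.003106
DDUDDD: m=24.7071, payoff=20.7629, prob=0.001194
UDUDDD: m=35.8253, payoff=9.6447, prob=0.003106
DUUDDD: m=35.8253, payoff=9.6447, prob=0.003106
UUUDDD: m=51.9466, payoff=0.0000, prob=0.008074
DDDUDD: m=24.7071, payoff=20.7629, prob=0.001194
UDDUDD: m=35.8253, payoff=9.6447, prob=0.003106
DUDUDD: m=35.8253, payoff=9.6447, prob=0.003106
UUDUDD: m=51.9466, payoff=0.0000, prob=0.008074
DDUUDD: m=35.8253, payoff=9.6447, prob=0.003106
UDUUDD: m=51.9466, payoff=0.0000, prob=0.008074
DUUUDD: m=51.9466, payoff=0.0000, prob=0.008074
UUUUDD: m=75.3226, payoff=0.0000, prob=0.020993
DDDDUD: m=24.7071, payoff=20.7629, prob=0.001194
UDDDUD: m=35.8253, payoff=9.6447, prob=0.003106
DUDDUD: m=35.8253, payoff=9.6447, prob=0.003106
UUDDUD: m=51.9466, payoff=0.0000, prob=0.008074
DDUDUD: m=35.8253, payoff=9.6447, prob=0.003106
UDUDUD: m=51.9466, payoff=0.0000, prob=0.008074
DUUDUD: m=51.9466, payoff=0.0000, prob=0.008074
UUUDUD: m=75.3226, payoff=0.0000, prob=0.020993
DDDUUD: m=33.2800, payoff=12.1900, prob=0.003106
UDDUUD: m=48.2560, payoff=0.0000, prob=0.008074
DUDUUD: m=48.2560, payoff=0.0000, prob=0.008074
UUDUUD: m=69.9712, payoff=0.0000, prob=0.020993
DDUUUD: m=41.6000, payoff=3.8700, prob=0.008074
UDUUUD: m=60.3200, payoff=0.0000, prob=0.020993
DUUUUD: m=52.0000, payoff=0.0000, prob=0.020993
UUUUUD: m=75.4000, payoff=0.0000, prob=0.054582
DDDDDU: m=21.2992, payoff=24.1708, prob=0.001194
UDDDDU: m=30.8838, payoff=14.5862, prob=0.003106
DUDDDU: m=30.8838, payoff=14.5862, prob=0.003106
UUDDDU: m=44.7816, payoff=0.6884, prob=0.008074
DDUDDU: m=30.8838, payoff=14.5862, prob=0.003106
UDUDDU: m=44.7816, payoff=0.6884, prob=0.008074
DUUDDU: m=44.7816, payoff=0.6884, prob=0.008074
UUUDDU: m=64.9333, payoff=0.0000, prob=0.020993
DDDUDU: m=30.8838, payoff=14.5862, prob=0.003106
UDDUDU: m=44.7816, payoff=0.6884, prob=0.008074
DUDUDU: m=44.7816, payoff=0.6884, prob=0.008074
UUDUDU: m=64.9333, payoff=0.0000, prob=0.020993
DDUUDU: m=41.6000, payoff=3.8700, prob=0.008074
UDUUDU: m=60.3200, payoff=0.0000, prob=0.020993
DUUUDU: m=52.0000, payoff=0.0000, prob=0.020993
UUUUDU: m=75.4000, payoff=0.0000, prob=0.054582
DDDDUU: m=26.6240, payoff=18.8460, prob=0.003106
UDDDUU: m=38.6048, payoff=6.8652, prob=0.008074
DUDDUU: m=38.6048, payoff=6.8652, prob=0.008074
UUDDUU: m=55.9770, payoff=0.0000, prob=0.020993
DDUDUU: m=38.6048, payoff=6.8652, prob=0.008074
UDUDUU: m=55.9770, payoff=0.0000, prob=0.020993
DUUDUU: m=52.0000, payoff=0.0000, prob=0.020993
UUUDUU: m=75.4000, payoff=0.0000, prob=0.054582
DDDUUU: m=33.2800, payoff=12.1900, prob=0.008074
UDDUUU: m=48.2560, payoff=0.0000, prob=0.020993
DUDUUU: m=48.2560, payoff=0.0000, prob=0.020993
UUDUUU: m=69.9712, payoff=0.0000, prob=0.054582
DDUUUU: m=41.6000, payoff=3.8700, prob=0.020993
UDUUUU: m=60.3200, payoff=0.0000, prob=0.054582
DUUUUU: m=52.0000, payoff=0.0000, prob=0.054582
UUUUUU: m=75.4000, payoff=0.0000, prob=0.141914
Price = Σ prob·payoff / R^6 = 1.149320 / 1.418519 = 0.8102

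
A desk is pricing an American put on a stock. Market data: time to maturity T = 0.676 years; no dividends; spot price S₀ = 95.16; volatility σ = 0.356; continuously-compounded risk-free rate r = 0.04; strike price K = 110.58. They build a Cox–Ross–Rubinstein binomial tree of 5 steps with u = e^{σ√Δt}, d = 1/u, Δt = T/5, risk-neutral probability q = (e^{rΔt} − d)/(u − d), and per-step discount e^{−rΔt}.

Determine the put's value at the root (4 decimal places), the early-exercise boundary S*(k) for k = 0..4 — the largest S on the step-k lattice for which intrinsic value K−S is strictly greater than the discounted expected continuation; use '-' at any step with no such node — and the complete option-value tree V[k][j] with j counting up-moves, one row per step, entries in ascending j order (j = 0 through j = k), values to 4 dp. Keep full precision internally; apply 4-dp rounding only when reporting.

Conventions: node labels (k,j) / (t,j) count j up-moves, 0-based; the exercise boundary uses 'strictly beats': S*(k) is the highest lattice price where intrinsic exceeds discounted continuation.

price = 19.5815
boundary = - - 73.2414 83.4844 95.1600
tree:
19.5815
27.6851 11.2961
37.3386 17.8634 4.5307
46.3249 27.0956 8.3747 0.5476
54.2086 37.3386 15.4200 1.0753 0.0000
61.1251 46.3249 27.0956 2.1116 0.0000 0.0000

Δt=0.13520  u=1.13985  d=0.87731  q=0.48798  discount=0.99461
step 5 (expiry): payoffs max(K−S,0) = 61.1251 46.3249 27.0956 2.1116 0.0000 0.0000
step 4: (k=4,j=0): S=56.3714, K−S=54.2086, hold=53.6122 ⇒ V=54.2086 exercise | (k=4,j=1): S=73.2414, K−S=37.3386, hold=36.7422 ⇒ V=37.3386 exercise | (k=4,j=2): S=95.1600, K−S=15.4200, hold=14.8236 ⇒ V=15.4200 exercise | (k=4,j=3): S=123.6381, K−S=0.0000, hold=1.0753 ⇒ V=1.0753 continue | (k=4,j=4): S=160.6388, K−S=0.0000, hold=0.0000 ⇒ V=0.0000 continue  boundary S*=95.1600
step 3: (k=3,j=0): S=64.2551, K−S=46.3249, hold=45.7285 ⇒ V=46.3249 exercise | (k=3,j=1): S=83.4844, K−S=27.0956, hold=26.4992 ⇒ V=27.0956 exercise | (k=3,j=2): S=108.4684, K−S=2.1116, hold=8.3747 ⇒ V=8.3747 continue | (k=3,j=3): S=140.9293, K−S=0.0000, hold=0.5476 ⇒ V=0.5476 continue  boundary S*=83.4844
step 2: (k=2,j=0): S=73.2414, K−S=37.3386, hold=36.7422 ⇒ V=37.3386 exercise | (k=2,j=1): S=95.1600, K−S=15.4200, hold=17.8634 ⇒ V=17.8634 continue | (k=2,j=2): S=123.6381, K−S=0.0000, hold=4.5307 ⇒ V=4.5307 continue  boundary S*=73.2414
step 1: (k=1,j=0): S=83.4844, K−S=27.0956, hold=27.6851 ⇒ V=27.6851 continue | (k=1,j=1): S=108.4684, K−S=2.1116, hold=11.2961 ⇒ V=11.2961 continue  boundary S*=-
step 0: (k=0,j=0): S=95.1600, K−S=15.4200, hold=19.5815 ⇒ V=19.5815 continue  boundary S*=-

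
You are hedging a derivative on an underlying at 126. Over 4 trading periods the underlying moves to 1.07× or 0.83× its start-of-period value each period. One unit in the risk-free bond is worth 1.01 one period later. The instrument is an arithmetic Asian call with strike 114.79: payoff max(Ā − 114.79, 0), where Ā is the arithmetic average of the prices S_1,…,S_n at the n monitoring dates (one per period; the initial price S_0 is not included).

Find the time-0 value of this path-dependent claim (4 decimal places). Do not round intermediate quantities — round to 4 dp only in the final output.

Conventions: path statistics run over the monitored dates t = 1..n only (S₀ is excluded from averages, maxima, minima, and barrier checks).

price = 16.3246

Under the martingale measure an up-move has probability p* = 0.7500; value the claim as the probability-weighted average of per-path payoffs, discounted 4 periods at R = 1.01.
Enumerate all 2^4 = 16 price paths (U = up ×1.07, D = down ×0.83); each path with k up-moves has probability p*^k·(1−p*)^(4−k).
DDDD: Ā=80.8060, payoff=0.0000, prob=0.003906
UDDD: Ā=104.1716, payoff=0.0000, prob=0.011719
DUDD: Ā=96.6116, payoff=0.0000, prob=0.011719
UUDD: Ā=124.5475, payoff=9.7575, prob=0.035156
DDUD: Ā=90.3368, payoff=0.0000, prob=0.011719
UDUD: Ā=116.4583, payoff=1.6683, prob=0.035156
DUUD: Ā=108.8983, payoff=0.0000, prob=0.035156
UUUD: Ā=140.3870, payoff=25.5970, prob=0.105469
DDDU: Ā=85.1287, payoff=0.0000, prob=0.011719
UDDU: Ā=109.7443, payoff=0.0000, prob=0.035156
DUDU: Ā=102.1843, payoff=0.0000, prob=0.035156
UUDU: Ā=131.7315, payoff=16.9415, prob=0.105469
DDUU: Ā=95.9095, payoff=0.0000, prob=0.035156
UDUU: Ā=123.6423, payoff=8.8523, prob=0.105469
DUUU: Ā=116.0823, payoff=1.2923, prob=0.105469
UUUU: Ā=149.6483, payoff=34.8583, prob=0.316406
Price = Σ prob·payoff / R^4 = 16.987484 / 1.040604 = 16.3246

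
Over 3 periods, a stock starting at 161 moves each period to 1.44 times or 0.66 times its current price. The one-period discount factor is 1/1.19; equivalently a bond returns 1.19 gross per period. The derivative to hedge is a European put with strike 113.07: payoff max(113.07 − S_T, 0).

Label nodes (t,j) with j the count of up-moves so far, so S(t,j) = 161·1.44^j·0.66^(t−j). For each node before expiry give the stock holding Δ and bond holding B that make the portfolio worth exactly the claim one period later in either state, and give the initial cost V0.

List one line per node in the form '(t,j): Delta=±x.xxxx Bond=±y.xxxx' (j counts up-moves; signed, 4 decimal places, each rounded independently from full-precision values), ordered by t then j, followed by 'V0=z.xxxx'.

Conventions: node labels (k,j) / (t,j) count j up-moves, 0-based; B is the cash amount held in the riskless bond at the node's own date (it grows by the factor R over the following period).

The replicating-portfolio and risk-neutral prices coincide; use p* = (1.19−0.66)/(1.44−0.66) = 0.6795 for the latter.
Expiry values: V(3,0)=66.7831, V(3,1)=12.0805, V(3,2)=0.0000, V(3,3)=0.0000
(2,0): S=70.1316. Δ = (V_up−V_dn)/(S_up−S_dn) = (12.0805−66.7831)/(100.9895−46.2869) = -1.0000. V = [p*·12.0805 + (1−p*)·66.7831]/1.19 = 24.8852. B = V − Δ·S = 95.0168.
(2,1): S=153.0144. Δ = (V_up−V_dn)/(S_up−S_dn) = (0.0000−12.0805)/(220.3407−100.9895) = -0.1012. V = [p*·0.0000 + (1−p*)·12.0805]/1.19 = 3.2537. B = V − Δ·S = 18.7416.
(2,2): S=333.8496. Δ = (V_up−V_dn)/(S_up−S_dn) = (0.0000−0.0000)/(480.7434−220.3407) = 0.0000. V = [p*·0.0000 + (1−p*)·0.0000]/1.19 = 0.0000. B = V − Δ·S = 0.0000.
(1,0): S=106.2600. Δ = (V_up−V_dn)/(S_up−S_dn) = (3.2537−24.8852)/(153.0144−70.1316) = -0.2610. V = [p*·3.2537 + (1−p*)·24.8852]/1.19 = 8.5604. B = V − Δ·S = 36.2931.
(1,1): S=231.8400. Δ = (V_up−V_dn)/(S_up−S_dn) = (0.0000−3.2537)/(333.8496−153.0144) = -0.0180. V = [p*·0.0000 + (1−p*)·3.2537]/1.19 = 0.8764. B = V − Δ·S = 5.0478.
(0,0): S=161.0000. Δ = (V_up−V_dn)/(S_up−S_dn) = (0.8764−8.5604)/(231.8400−106.2600) = -0.0612. V = [p*·0.8764 + (1−p*)·8.5604]/1.19 = 2.8061. B = V − Δ·S = 12.6574.
Sanity check at the root: Δ(0,0)·S0 + B(0,0) reproduces V0 = 2.8061.

(0,0): Delta=-0.0612 Bond=12.6574
(1,0): Delta=-0.2610 Bond=36.2931
(1,1): Delta=-0.0180 Bond=5.0478
(2,0): Delta=-1.0000 Bond=95.0168
(2,1): Delta=-0.1012 Bond=18.7416
(2,2): Delta=0.0000 Bond=0.0000
V0=2.8061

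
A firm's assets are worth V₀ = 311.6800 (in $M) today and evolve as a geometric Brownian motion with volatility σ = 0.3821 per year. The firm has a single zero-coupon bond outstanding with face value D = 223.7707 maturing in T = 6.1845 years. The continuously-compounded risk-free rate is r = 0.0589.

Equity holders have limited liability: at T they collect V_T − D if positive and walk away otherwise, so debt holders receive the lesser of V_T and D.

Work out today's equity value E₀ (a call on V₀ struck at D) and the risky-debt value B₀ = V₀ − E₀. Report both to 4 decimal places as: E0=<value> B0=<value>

E0=182.7587 B0=128.9213

Work the structural quantities from V₀ = 311.6800 against face 223.7707:
d₁ = [ln(V₀/D) + (r + σ²/2)T] / (σ√T)
   = [ln(311.6800/223.7707) + (0.0589 + 0.5·0.3821²)·6.1845] / (0.3821·√6.1845)
   = [0.331355 + 0.815737] / 0.950231 = 1.207171
d₂ = d₁ − σ√T = 1.207171 − 0.950231 = 0.256940
N(d₁) = 0.886317,  N(d₂) = 0.601387,  e^(−rT) = 0.694706
E₀ = V₀·N(d₁) − D·e^(−rT)·N(d₂)
   = 311.6800·0.886317 − 223.7707·0.694706·0.601387 = 182.758707
B₀ = V₀ − E₀ = 311.6800 − 182.758707 = 128.921293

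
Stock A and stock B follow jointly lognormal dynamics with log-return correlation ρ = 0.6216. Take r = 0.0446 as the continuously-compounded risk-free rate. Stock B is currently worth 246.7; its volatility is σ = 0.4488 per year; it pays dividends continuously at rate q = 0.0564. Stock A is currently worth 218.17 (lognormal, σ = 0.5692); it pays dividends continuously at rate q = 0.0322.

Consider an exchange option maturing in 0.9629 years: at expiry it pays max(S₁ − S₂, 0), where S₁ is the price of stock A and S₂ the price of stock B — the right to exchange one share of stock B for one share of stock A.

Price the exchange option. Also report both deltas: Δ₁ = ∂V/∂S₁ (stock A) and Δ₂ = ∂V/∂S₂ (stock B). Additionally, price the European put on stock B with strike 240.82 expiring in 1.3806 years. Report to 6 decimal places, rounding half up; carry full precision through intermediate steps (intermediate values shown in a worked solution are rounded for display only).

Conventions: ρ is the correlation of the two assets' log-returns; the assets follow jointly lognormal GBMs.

exchange price = 29.274684
Δ1 = 0.485134
Δ2 = -0.310365
price(stock B put K=240.82) = 46.391116

σ_eff = √(σ₁² + σ₂² − 2ρσ₁σ₂) = √(0.5692² + 0.4488² − 2·0.6216·0.5692·0.4488) = 0.455879
d₁ = (ln(S₁/S₂) + (q₂ − q₁ + σ_eff²/2)T) / (σ_eff√T) = (ln(218.17/246.7) + (0.0564 − 0.0322 + 0.103913)·0.9629) / 0.447343 = 0.001032
d₂ = d₁ − σ_eff√T = 0.001032 − 0.447343 = -0.446311
N(d₁) = 0.500412,  N(d₂) = 0.327686
V = S₁·e^{−q₁T}·N(d₁) − S₂·e^{−q₂T}·N(d₂) = 105.841734 − 76.567051 = 29.274684
Δ₁ = e^{−q₁T}·N(d₁) = 0.485134;  Δ₂ = −e^{−q₂T}·N(d₂) = -0.310365
[vanilla: stock B put K=240.82]
σ√T = 0.4488·√1.3806 = 0.527335
d₁ = (ln(S/K) + (r−q+σ²/2)T) / (σ√T) = (ln(246.7/240.82) + (0.0446−0.0564+0.4488²/2)·1.3806) / 0.527335 = (0.024123 + 0.122750) / 0.527335 = 0.278520
d₂ = d₁ − σ√T = 0.278520 − 0.527335 = -0.248815
e^{−rT} = 0.940283
e^{−qT} = 0.925089
N(−d₁) = 0.390307,  N(−d₂) = 0.598248
price = K·e^{−rT}·N(−d₂) − S·e^{−qT}·N(−d₁) = 135.466634 − 89.075518 = 46.391116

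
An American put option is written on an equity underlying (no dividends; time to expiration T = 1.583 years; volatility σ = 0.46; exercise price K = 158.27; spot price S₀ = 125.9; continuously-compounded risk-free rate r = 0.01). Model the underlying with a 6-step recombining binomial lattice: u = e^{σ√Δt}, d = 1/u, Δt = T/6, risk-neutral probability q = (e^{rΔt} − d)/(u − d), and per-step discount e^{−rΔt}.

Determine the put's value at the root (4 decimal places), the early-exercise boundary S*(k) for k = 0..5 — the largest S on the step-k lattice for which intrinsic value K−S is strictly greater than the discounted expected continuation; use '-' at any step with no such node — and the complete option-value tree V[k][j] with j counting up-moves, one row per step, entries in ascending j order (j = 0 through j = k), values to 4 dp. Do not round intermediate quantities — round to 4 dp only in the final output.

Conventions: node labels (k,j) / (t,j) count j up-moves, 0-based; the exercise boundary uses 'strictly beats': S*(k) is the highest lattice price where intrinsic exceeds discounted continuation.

Δt=0.26383, u=1.26653, d=0.78956, q=0.44674, disc=e^(-rΔt)=0.99737
k=6 terminal: V=max(K-S,0) → 127.7671 109.3407 79.7830 32.3700 0.0000 0.0000 0.0000
k=5: j=0 S=38.6327 intr=119.6373 cont=119.2203 V=119.6373[EX]; j=1 S=61.9703 intr=96.2997 cont=95.8827 V=96.2997[EX]; j=2 S=99.4058 intr=58.8642 cont=58.4472 V=58.8642[EX]; j=3 S=159.4556 intr=0.0000 cont=17.8618 V=17.8618[hold]; j=4 S=255.7808 intr=0.0000 cont=0.0000 V=0.0000[hold]; j=5 S=410.2949 intr=0.0000 cont=0.0000 V=0.0000[hold]  S*(5)=99.4058
k=4: j=0 S=48.9293 intr=109.3407 cont=108.9236 V=109.3407[EX]; j=1 S=78.4870 intr=79.7830 cont=79.3660 V=79.7830[EX]; j=2 S=125.9000 intr=32.3700 cont=40.4398 V=40.4398[hold]; j=3 S=201.9547 intr=0.0000 cont=9.8561 V=9.8561[hold]; j=4 S=323.9530 intr=0.0000 cont=0.0000 V=0.0000[hold]  S*(4)=78.4870
k=3: j=0 S=61.9703 intr=96.2997 cont=95.8827 V=96.2997[EX]; j=1 S=99.4058 intr=58.8642 cont=62.0428 V=62.0428[hold]; j=2 S=159.4556 intr=0.0000 cont=26.7062 V=26.7062[hold]; j=3 S=255.7808 intr=0.0000 cont=5.4386 V=5.4386[hold]  S*(3)=61.9703
k=2: j=0 S=78.4870 intr=79.7830 cont=80.7823 V=80.7823[hold]; j=1 S=125.9000 intr=32.3700 cont=46.1346 V=46.1346[hold]; j=2 S=201.9547 intr=0.0000 cont=17.1597 V=17.1597[hold]  S*(2)=-
k=1: j=0 S=99.4058 intr=58.8642 cont=65.1316 V=65.1316[hold]; j=1 S=159.4556 intr=0.0000 cont=33.1028 V=33.1028[hold]  S*(1)=-
k=0: j=0 S=125.9000 intr=32.3700 cont=50.6891 V=50.6891[hold]  S*(0)=-

price = 50.6891
boundary = - - - 61.9703 78.4870 99.4058
tree:
50.6891
65.1316 33.1028
80.7823 46.1346 17.1597
96.2997 62.0428 26.7062 5.4386
109.3407 79.7830 40.4398 9.8561 0.0000
119.6373 96.2997 58.8642 17.8618 0.0000 0.0000
127.7671 109.3407 79.7830 32.3700 0.0000 0.0000 0.0000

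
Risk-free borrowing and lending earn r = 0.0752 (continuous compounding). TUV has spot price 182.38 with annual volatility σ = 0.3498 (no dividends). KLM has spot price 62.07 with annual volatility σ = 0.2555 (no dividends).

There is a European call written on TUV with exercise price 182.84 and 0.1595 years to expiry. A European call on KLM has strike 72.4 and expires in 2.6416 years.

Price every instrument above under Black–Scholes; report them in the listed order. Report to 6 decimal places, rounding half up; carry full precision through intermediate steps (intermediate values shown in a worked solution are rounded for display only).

price(TUV call K=182.84) = 10.991566
price(KLM call K=72.4) = 11.400157

[TUV call K=182.84]
σ√T = 0.3498·√0.1595 = 0.139701
d₁ = (ln(S/K) + (r+σ²/2)T) / (σ√T) = (ln(182.38/182.84) + (0.0752+0.3498²/2)·0.1595) / 0.139701 = (-0.002519 + 0.021753) / 0.139701 = 0.137677
d₂ = d₁ − σ√T = 0.137677 − 0.139701 = -0.002025
e^{−rT} = 0.988077
N(d₁) = 0.554752,  N(d₂) = 0.499192
price = S·N(d₁) − K·e^{−rT}·N(d₂) = 101.175666 − 90.184100 = 10.991566
[KLM call K=72.4]
σ√T = 0.2555·√2.6416 = 0.415264
d₁ = (ln(S/K) + (r+σ²/2)T) / (σ√T) = (ln(62.07/72.4) + (0.0752+0.2555²/2)·2.6416) / 0.415264 = (-0.153944 + 0.284870) / 0.415264 = 0.315286
d₂ = d₁ − σ√T = 0.315286 − 0.415264 = -0.099978
e^{−rT} = 0.819838
N(d₁) = 0.623728,  N(d₂) = 0.460181
price = S·N(d₁) − K·e^{−rT}·N(d₂) = 38.714780 − 27.314623 = 11.400157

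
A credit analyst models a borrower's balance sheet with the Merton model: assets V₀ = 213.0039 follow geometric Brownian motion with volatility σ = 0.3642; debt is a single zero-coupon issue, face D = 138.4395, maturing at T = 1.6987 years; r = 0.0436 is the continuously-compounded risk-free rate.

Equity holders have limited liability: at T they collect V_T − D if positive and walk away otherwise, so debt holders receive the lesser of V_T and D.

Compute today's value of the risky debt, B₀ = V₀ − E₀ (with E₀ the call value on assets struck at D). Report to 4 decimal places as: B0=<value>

Apply the equity-as-call identities (strike 138.4395, horizon 1.6987 years):
d₁ = [ln(V₀/D) + (r + σ²/2)T] / (σ√T)
   = [ln(213.0039/138.4395) + (0.0436 + 0.5·0.3642²)·1.6987] / (0.3642·√1.6987)
   = [0.430877 + 0.186722] / 0.474677 = 1.301094
d₂ = d₁ − σ√T = 1.301094 − 0.474677 = 0.826417
N(d₁) = 0.903387,  N(d₂) = 0.795716,  e^(−rT) = 0.928613
E₀ = V₀·N(d₁) − D·e^(−rT)·N(d₂)
   = 213.0039·0.903387 − 138.4395·0.928613·0.795716 = 90.130275
B₀ = V₀ − E₀ = 213.0039 − 90.130275 = 122.873625

B0=122.8736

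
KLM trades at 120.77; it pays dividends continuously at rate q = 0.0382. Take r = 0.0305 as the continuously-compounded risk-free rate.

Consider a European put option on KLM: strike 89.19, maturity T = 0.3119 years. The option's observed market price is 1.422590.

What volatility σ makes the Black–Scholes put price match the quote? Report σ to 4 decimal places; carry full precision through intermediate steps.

At σ = 0.4475 the Black–Scholes value reproduces the quote:
σ√T = 0.4475·√0.3119 = 0.249920
d₁ = (ln(S/K) + (r−q+σ²/2)T) / (σ√T) = (ln(120.77/89.19) + (0.0305−0.0382+0.4475²/2)·0.3119) / 0.249920 = (0.303119 + 0.028828) / 0.249920 = 1.328215
d₂ = d₁ − σ√T = 1.328215 − 0.249920 = 1.078295
e^{−rT} = 0.990532
e^{−qT} = 0.988156
N(−d₁) = 0.092054,  N(−d₂) = 0.140451
V = K·e^{−rT}·N(−d₂) − S·e^{−qT}·N(−d₁) = 12.408222 − 10.985631 = 1.422590 (matching the quote); vega is positive throughout, so no other σ reproduces this price

sigma = 0.4475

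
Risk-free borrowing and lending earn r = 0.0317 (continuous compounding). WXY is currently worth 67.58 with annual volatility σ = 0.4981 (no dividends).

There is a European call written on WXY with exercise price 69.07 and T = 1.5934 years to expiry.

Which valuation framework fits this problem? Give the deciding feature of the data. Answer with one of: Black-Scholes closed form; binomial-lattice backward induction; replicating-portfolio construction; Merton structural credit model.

Key observation: the strike-69.07 call on WXY is European-exercise on a continuously-modelled lognormal underlying, so its value is a single closed-form evaluation.

framework: Black-Scholes closed form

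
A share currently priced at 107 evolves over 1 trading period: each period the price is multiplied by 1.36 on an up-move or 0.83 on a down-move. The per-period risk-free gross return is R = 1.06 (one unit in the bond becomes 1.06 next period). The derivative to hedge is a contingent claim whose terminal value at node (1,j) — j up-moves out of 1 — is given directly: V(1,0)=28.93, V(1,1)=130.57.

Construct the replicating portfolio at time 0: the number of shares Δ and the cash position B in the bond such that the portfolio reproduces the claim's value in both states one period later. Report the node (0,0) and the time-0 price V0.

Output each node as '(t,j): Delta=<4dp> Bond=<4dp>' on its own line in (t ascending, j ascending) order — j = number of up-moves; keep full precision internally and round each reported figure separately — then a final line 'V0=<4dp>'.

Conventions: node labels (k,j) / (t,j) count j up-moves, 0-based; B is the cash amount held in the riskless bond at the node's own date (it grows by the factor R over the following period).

(0,0): Delta=1.7923 Bond=-122.8699
V0=68.9037

Under the risk-neutral measure, an up-move has probability p* = (R−d)/(u−d) = 0.4340 and values discount at R = 1.06.
Payoffs at expiry: V(1,0)=28.9300, V(1,1)=130.5700
(0,0): S=107.0000. Δ = (V_up−V_dn)/(S_up−S_dn) = (130.5700−28.9300)/(145.5200−88.8100) = 1.7923. V = [p*·130.5700 + (1−p*)·28.9300]/1.06 = 68.9037. B = V − Δ·S = -122.8699.
Check: Δ(0,0)·S0 + B(0,0) = 68.9037 = V0.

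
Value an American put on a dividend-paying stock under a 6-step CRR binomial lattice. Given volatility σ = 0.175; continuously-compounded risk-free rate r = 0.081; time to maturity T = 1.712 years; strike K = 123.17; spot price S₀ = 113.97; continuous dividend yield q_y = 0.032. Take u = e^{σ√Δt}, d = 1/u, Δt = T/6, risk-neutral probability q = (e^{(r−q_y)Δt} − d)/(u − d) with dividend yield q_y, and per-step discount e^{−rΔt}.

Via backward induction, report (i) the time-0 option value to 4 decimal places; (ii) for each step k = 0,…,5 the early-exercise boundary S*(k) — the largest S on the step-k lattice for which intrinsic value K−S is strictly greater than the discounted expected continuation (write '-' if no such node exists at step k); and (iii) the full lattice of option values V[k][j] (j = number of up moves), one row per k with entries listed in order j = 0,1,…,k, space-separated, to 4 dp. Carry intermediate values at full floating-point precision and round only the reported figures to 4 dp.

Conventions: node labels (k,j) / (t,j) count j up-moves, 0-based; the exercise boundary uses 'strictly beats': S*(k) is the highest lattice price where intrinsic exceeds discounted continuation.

price = 12.0378
boundary = - 103.7990 94.5357 103.7990 94.5357 103.7990
tree:
12.0378
19.3710 6.5925
28.6343 11.5120 2.8766
37.0710 19.3710 5.6175 0.7726
44.7547 28.6343 10.6553 1.7643 0.0000
51.7527 37.0710 19.3710 4.0288 0.0000 0.0000
58.1262 44.7547 28.6343 9.2000 0.0000 0.0000 0.0000

Δt=0.28533, u=1.09799, d=0.91076, q=0.55185, disc=e^(-rΔt)=0.97715
k=6 terminal: V=max(K-S,0) → 58.1262 44.7547 28.6343 9.2000 0.0000 0.0000 0.0000
k=5: j=0 S=71.4173 intr=51.7527 cont=49.5878 V=51.7527[EX]; j=1 S=86.0990 intr=37.0710 cont=35.0395 V=37.0710[EX]; j=2 S=103.7990 intr=19.3710 cont=17.5004 V=19.3710[EX]; j=3 S=125.1376 intr=0.0000 cont=4.0288 V=4.0288[hold]; j=4 S=150.8630 intr=0.0000 cont=0.0000 V=0.0000[hold]; j=5 S=181.8770 intr=0.0000 cont=0.0000 V=0.0000[hold]  S*(5)=103.7990
k=4: j=0 S=78.4153 intr=44.7547 cont=42.6534 V=44.7547[EX]; j=1 S=94.5357 intr=28.6343 cont=26.6795 V=28.6343[EX]; j=2 S=113.9700 intr=9.2000 cont=10.6553 V=10.6553[hold]; j=3 S=137.3996 intr=0.0000 cont=1.7643 V=1.7643[hold]; j=4 S=165.6457 intr=0.0000 cont=0.0000 V=0.0000[hold]  S*(4)=94.5357
k=3: j=0 S=86.0990 intr=37.0710 cont=35.0395 V=37.0710[EX]; j=1 S=103.7990 intr=19.3710 cont=18.2852 V=19.3710[EX]; j=2 S=125.1376 intr=0.0000 cont=5.6175 V=5.6175[hold]; j=3 S=150.8630 intr=0.0000 cont=0.7726 V=0.7726[hold]  S*(3)=103.7990
k=2: j=0 S=94.5357 intr=28.6343 cont=26.6795 V=28.6343[EX]; j=1 S=113.9700 intr=9.2000 cont=11.5120 V=11.5120[hold]; j=2 S=137.3996 intr=0.0000 cont=2.8766 V=2.8766[hold]  S*(2)=94.5357
k=1: j=0 S=103.7990 intr=19.3710 cont=18.7471 V=19.3710[EX]; j=1 S=125.1376 intr=0.0000 cont=6.5925 V=6.5925[hold]  S*(1)=103.7990
k=0: j=0 S=113.9700 intr=9.2000 cont=12.0378 V=12.0378[hold]  S*(0)=-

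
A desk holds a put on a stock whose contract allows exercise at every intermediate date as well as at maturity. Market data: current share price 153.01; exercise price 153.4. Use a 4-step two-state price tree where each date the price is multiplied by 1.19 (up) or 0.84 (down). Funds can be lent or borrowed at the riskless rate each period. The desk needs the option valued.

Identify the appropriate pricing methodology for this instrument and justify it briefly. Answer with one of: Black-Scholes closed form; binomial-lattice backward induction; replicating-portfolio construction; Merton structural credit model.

framework: binomial-lattice backward induction

Key observation: an American put (K = 153.4, S₀ = 153.01) on a 4-date tree has no closed form — the optimal stopping decision is embedded and must be resolved recursively from expiry.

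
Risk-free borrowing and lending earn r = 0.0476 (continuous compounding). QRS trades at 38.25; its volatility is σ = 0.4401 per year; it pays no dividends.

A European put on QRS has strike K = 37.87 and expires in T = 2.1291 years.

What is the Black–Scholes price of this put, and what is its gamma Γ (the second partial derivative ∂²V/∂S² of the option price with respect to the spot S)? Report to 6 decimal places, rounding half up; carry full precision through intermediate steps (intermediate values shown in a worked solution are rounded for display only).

price = 7.242992
Γ = 0.014373

σ√T = 0.4401·√2.1291 = 0.642169
d₁ = (ln(S/K) + (r+σ²/2)T) / (σ√T) = (ln(38.25/37.87) + (0.0476+0.4401²/2)·2.1291) / 0.642169 = (0.009984 + 0.307536) / 0.642169 = 0.494449
d₂ = d₁ − σ√T = 0.494449 − 0.642169 = -0.147720
e^{−rT} = 0.903621
N(−d₁) = 0.310494,  N(−d₂) = 0.558718
Put price V = K·e^{−rT}·N(−d₂) − S·N(−d₁) = 19.119405 − 11.876413 = 7.242992
φ(d₁) = (1/√(2π))·e^{−d₁²/2} = 0.353038
Γ = φ(d₁) / (S·σ·√T) = 0.014373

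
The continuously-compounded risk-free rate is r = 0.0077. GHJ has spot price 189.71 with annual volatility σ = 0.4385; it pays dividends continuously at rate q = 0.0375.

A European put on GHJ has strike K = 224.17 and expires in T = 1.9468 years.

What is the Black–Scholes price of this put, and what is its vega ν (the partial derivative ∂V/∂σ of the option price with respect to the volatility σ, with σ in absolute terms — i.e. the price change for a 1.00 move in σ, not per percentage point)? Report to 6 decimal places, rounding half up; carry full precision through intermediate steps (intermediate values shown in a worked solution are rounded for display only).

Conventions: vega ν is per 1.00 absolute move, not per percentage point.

σ√T = 0.4385·√1.9468 = 0.611829
d₁ = (ln(S/K) + (r−q+σ²/2)T) / (σ√T) = (ln(189.71/224.17) + (0.0077−0.0375+0.4385²/2)·1.9468) / 0.611829 = (-0.166908 + 0.129153) / 0.611829 = -0.061709
d₂ = d₁ − σ√T = -0.061709 − 0.611829 = -0.673538
e^{−rT} = 0.985121
e^{−qT} = 0.929596
N(−d₁) = 0.524603,  N(−d₂) = 0.749697
Put price V = K·e^{−rT}·N(−d₂) − S·e^{−qT}·N(−d₁) = 165.559193 − 92.515605 = 73.043588
φ(d₁) = (1/√(2π))·e^{−d₁²/2} = 0.398183
ν = S·e^{−qT}·φ(d₁)·√T = 97.977962

price = 73.043588
ν = 97.977962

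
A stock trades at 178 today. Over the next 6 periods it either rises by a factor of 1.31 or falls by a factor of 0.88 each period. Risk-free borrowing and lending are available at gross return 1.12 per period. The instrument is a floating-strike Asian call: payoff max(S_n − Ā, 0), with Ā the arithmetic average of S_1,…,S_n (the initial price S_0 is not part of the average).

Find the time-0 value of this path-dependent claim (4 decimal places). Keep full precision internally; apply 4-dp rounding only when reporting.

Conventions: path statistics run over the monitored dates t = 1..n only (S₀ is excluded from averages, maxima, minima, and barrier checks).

No-arbitrage gives p* = (R−d)/(u−d) = 0.5581: enumerate every path, weight its payoff by its p*-probability, and discount by R^6.
Enumerate all 2^6 = 64 price paths (U = up ×1.31, D = down ×0.88); each path with k up-moves has probability p*^k·(1−p*)^(6−k).
DDDDDD: Ā=116.5219, payoff=0.0000, prob=0.007442
UDDDDD: Ā=173.4587, payoff=0.0000, prob=0.009401
DUDDDD: Ā=160.7020, payoff=0.0000, prob=0.009401
UUDDDD: Ā=239.2269, payoff=0.0000, prob=0.011875
DDUDDD: Ā=149.4762, payoff=0.0000, prob=0.009401
UDUDDD: Ā=222.5156, payoff=0.0000, prob=0.011875
DUUDDD: Ā=209.7590, payoff=0.0000, prob=0.011875
UUUDDD: Ā=312.2548, payoff=0.0000, prob=0.015000
DDDUDD: Ā=139.5974, payoff=0.0000, prob=0.009401
UDDUDD: Ā=207.8098, payoff=0.0000, prob=0.011875
DUDUDD: Ā=195.0531, payoff=0.0000, prob=0.011875
UUDUDD: Ā=290.3631, payoff=0.0000, prob=0.015000
DDUUDD: Ā=183.8272, payoff=0.0000, prob=0.011875
UDUUDD: Ā=273.6519, payoff=0.0000, prob=0.015000
DUUUDD: Ā=260.8952, payoff=11.8028, prob=0.015000
UUUUDD: Ā=388.3781, payoff=17.5700, prob=0.018947
DDDDUD: Ā=130.9041, payoff=0.0000, prob=0.009401
UDDDUD: Ā=194.8686, payoff=0.0000, prob=0.011875
DUDDUD: Ā=182.1119, payoff=1.0745, prob=0.011875
UUDDUD: Ā=271.0984, payoff=1.5996, prob=0.015000
DDUDUD: Ā=170.8860, payoff=12.3004, prob=0.011875
UDUDUD: Ā=254.3872, payoff=18.3108, prob=0.015000
DUUDUD: Ā=241.6305, payoff=31.0675, prob=0.015000
UUUDUD: Ā=359.7000, payoff=46.2482, prob=0.018947
DDDUUD: Ā=161.0073, payoff=22.1791, prob=0.011875
UDDUUD: Ā=239.6813, payoff=33.0167, prob=0.015000
DUDUUD: Ā=226.9246, payoff=45.7733, prob=0.015000
UUDUUD: Ā=337.8082, payoff=68.1399, prob=0.018947
DDUUUD: Ā=215.6988, payoff=56.9992, prob=0.015000
UDUUUD: Ā=321.0970, payoff=84.8511, prob=0.018947
DUUUUD: Ā=308.3403, payoff=97.6078, prob=0.018947
UUUUUD: Ā=459.0066, payoff=145.3025, prob=0.023933
DDDDDU: Ā=123.2540, payoff=0.0000, prob=0.009401
UDDDDU: Ā=183.4803, payoff=0.0000, prob=0.011875
DUDDDU: Ā=170.7237, payoff=12.4628, prob=0.011875
UUDDDU: Ā=254.1455, payoff=18.5525, prob=0.015000
DDUDDU: Ā=159.4978, payoff=23.6886, prob=0.011875
UDUDDU: Ā=237.4342, payoff=35.2637, prob=0.015000
DUUDDU: Ā=224.6776, payoff=48.0204, prob=0.015000
UUUDDU: Ā=334.4632, payoff=71.4849, prob=0.018947
DDDUDU: Ā=149.6190, payoff=33.5674, prob=0.011875
UDDUDU: Ā=222.7283, payoff=49.9696, prob=0.015000
DUDUDU: Ā=209.9717, payoff=62.7263, prob=0.015000
UUDUDU: Ā=312.5715, payoff=93.3766, prob=0.018947
DDUUDU: Ā=198.7458, payoff=73.9522, prob=0.015000
UDUUDU: Ā=295.8602, payoff=110.0879, prob=0.018947
DUUUDU: Ā=283.1036, payoff=122.8445, prob=0.018947
UUUUDU: Ā=421.4383, payoff=182.8708, prob=0.023933
DDDDUU: Ā=140.9257, payoff=42.2607, prob=0.011875
UDDDUU: Ā=209.7872, payoff=62.9108, prob=0.015000
DUDDUU: Ā=197.0305, payoff=75.6675, prob=0.015000
UUDDUU: Ā=293.3068, payoff=112.6413, prob=0.018947
DDUDUU: Ā=185.8046, payoff=86.8933, prob=0.015000
UDUDUU: Ā=276.5955, payoff=129.3526, prob=0.018947
DUUDUU: Ā=263.8389, payoff=142.1092, prob=0.018947
UUUDUU: Ā=392.7601, payoff=211.5490, prob=0.023933
DDDUUU: Ā=175.9259, payoff=96.7721, prob=0.015000
UDDUUU: Ā=261.8896, payoff=144.0585, prob=0.018947
DUDUUU: Ā=249.1330, payoff=156.8151, prob=0.018947
UUDUUU: Ā=370.8684, payoff=233.4407, prob=0.023933
DDUUUU: Ā=237.9071, payoff=168.0410, prob=0.018947
UDUUUU: Ā=354.1572, payoff=250.1519, prob=0.023933
DUUUUU: Ā=341.4005, payoff=262.9086, prob=0.023933
UUUUUU: Ā=508.2212, payoff=391.3753, prob=0.030231
Price = Σ prob·payoff / R^6 = 86.162758 / 1.973823 = 43.6527

price = 43.6527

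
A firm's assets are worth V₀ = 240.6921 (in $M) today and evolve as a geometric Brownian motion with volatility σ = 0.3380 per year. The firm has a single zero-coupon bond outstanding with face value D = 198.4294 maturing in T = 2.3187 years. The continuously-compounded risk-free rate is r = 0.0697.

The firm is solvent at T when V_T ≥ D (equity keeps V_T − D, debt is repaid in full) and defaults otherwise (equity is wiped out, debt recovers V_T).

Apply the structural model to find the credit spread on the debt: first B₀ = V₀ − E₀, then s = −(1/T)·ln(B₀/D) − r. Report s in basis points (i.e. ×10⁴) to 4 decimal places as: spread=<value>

spread=396.2478

With assets at 240.6921 and a single debt payment of 198.4294 at 2.3187 years:
d₁ = [ln(V₀/D) + (r + σ²/2)T] / (σ√T)
   = [ln(240.6921/198.4294) + (0.0697 + 0.5·0.3380²)·2.3187] / (0.3380·√2.3187)
   = [0.193085 + 0.294062] / 0.514682 = 0.946502
d₂ = d₁ − σ√T = 0.946502 − 0.514682 = 0.431820
N(d₁) = 0.828054,  N(d₂) = 0.667064,  e^(−rT) = 0.850770
E₀ = V₀·N(d₁) − D·e^(−rT)·N(d₂)
   = 240.6921·0.828054 − 198.4294·0.850770·0.667064 = 86.693733
B₀ = V₀ − E₀ = 240.6921 − 86.693733 = 153.998367
spread = −(1/T)·ln(B₀/D) − r = −(1/2.3187)·ln(153.998367/198.4294) − 0.0697 = 0.03962478
in basis points: 0.03962478 × 10⁴ = 396.2478 bp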